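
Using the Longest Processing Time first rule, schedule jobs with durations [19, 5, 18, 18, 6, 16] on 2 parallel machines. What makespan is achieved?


Sort jobs in decreasing order (LPT): [19, 18, 18, 16, 6, 5]
Assign each job to the least loaded machine:
  Machine 1: jobs [19, 16, 6], load = 41
  Machine 2: jobs [18, 18, 5], load = 41
Makespan = max load = 41

41


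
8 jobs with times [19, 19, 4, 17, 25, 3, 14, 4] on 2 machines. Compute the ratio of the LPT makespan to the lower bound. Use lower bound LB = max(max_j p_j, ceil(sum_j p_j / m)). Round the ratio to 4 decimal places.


LPT order: [25, 19, 19, 17, 14, 4, 4, 3]
Machine loads after assignment: [53, 52]
LPT makespan = 53
Lower bound = max(max_job, ceil(total/2)) = max(25, 53) = 53
Ratio = 53 / 53 = 1.0

1.0


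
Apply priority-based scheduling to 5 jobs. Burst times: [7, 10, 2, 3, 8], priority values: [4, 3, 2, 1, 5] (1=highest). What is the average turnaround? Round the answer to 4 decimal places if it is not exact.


Sort by priority (ascending = highest first):
Order: [(1, 3), (2, 2), (3, 10), (4, 7), (5, 8)]
Completion times:
  Priority 1, burst=3, C=3
  Priority 2, burst=2, C=5
  Priority 3, burst=10, C=15
  Priority 4, burst=7, C=22
  Priority 5, burst=8, C=30
Average turnaround = 75/5 = 15.0

15.0


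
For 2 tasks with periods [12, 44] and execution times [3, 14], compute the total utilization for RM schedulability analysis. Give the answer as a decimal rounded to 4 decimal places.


Compute individual utilizations (exact fractions):
  Task 1: C/T = 3/12 = 1/4 (approx. 0.25)
  Task 2: C/T = 14/44 = 7/22 (approx. 0.3182)
Total utilization U = 1/4 + 7/22 = 25/44
Rounded to 4 decimal places: U = 0.5682
RM (Liu & Layland) bound for 2 tasks = 0.828427; compare with U = 25/44 (approx. 0.568182)
U <= bound, so schedulable by RM sufficient condition.

0.5682


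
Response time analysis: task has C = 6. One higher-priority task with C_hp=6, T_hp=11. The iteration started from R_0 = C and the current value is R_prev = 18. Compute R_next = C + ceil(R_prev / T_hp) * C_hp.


R_next = C + ceil(R_prev / T_hp) * C_hp
ceil(18 / 11) = ceil(1.6364) = 2
Interference = 2 * 6 = 12
R_next = 6 + 12 = 18
R_next = R_prev, so the iteration has converged (response time = 18).

18


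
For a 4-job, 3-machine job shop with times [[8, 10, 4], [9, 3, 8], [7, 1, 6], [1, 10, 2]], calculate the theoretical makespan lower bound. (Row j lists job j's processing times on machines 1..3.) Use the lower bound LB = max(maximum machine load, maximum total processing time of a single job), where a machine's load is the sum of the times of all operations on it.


Machine loads:
  Machine 1: 8 + 9 + 7 + 1 = 25
  Machine 2: 10 + 3 + 1 + 10 = 24
  Machine 3: 4 + 8 + 6 + 2 = 20
Max machine load = 25
Job totals:
  Job 1: 22
  Job 2: 20
  Job 3: 14
  Job 4: 13
Max job total = 22
Lower bound = max(25, 22) = 25

25


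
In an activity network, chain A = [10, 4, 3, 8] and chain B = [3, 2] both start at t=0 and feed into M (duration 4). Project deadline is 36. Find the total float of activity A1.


Forward pass: ES(A1) = sum of predecessors on chain A = 0
EF = ES + duration = 0 + 10 = 10
Backward pass: LF(M) = deadline = 36; LS(M) = 36 - 4 = 32
LF(A1) = LS(M) - sum(successors on chain A) = 32 - 15 = 17
LS = LF - duration = 17 - 10 = 7
Total float = LS - ES = 7 - 0 = 7

7


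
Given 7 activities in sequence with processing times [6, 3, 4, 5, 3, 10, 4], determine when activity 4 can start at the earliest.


Activity 4 starts after activities 1 through 3 complete.
Predecessor durations: [6, 3, 4]
ES = 6 + 3 + 4 = 13

13


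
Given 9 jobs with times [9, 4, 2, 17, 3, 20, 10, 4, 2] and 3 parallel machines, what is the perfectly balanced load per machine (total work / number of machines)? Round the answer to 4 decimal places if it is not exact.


Total processing time = 9 + 4 + 2 + 17 + 3 + 20 + 10 + 4 + 2 = 71
Number of machines = 3
Ideal balanced load = 71 / 3 = 23.6667

23.6667


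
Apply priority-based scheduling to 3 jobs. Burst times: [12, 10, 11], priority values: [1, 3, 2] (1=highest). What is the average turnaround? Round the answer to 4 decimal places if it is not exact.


Sort by priority (ascending = highest first):
Order: [(1, 12), (2, 11), (3, 10)]
Completion times:
  Priority 1, burst=12, C=12
  Priority 2, burst=11, C=23
  Priority 3, burst=10, C=33
Average turnaround = 68/3 = 22.6667

22.6667


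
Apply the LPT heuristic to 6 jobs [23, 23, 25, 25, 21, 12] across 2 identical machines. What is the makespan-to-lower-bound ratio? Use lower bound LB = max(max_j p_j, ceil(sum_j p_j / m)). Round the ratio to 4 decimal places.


LPT order: [25, 25, 23, 23, 21, 12]
Machine loads after assignment: [69, 60]
LPT makespan = 69
Lower bound = max(max_job, ceil(total/2)) = max(25, 65) = 65
Ratio = 69 / 65 = 1.0615

1.0615


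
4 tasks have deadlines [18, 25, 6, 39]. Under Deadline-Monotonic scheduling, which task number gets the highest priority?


Sort tasks by relative deadline (ascending):
  Task 3: deadline = 6
  Task 1: deadline = 18
  Task 2: deadline = 25
  Task 4: deadline = 39
Priority order (highest first): [3, 1, 2, 4]
Highest priority task = 3

3


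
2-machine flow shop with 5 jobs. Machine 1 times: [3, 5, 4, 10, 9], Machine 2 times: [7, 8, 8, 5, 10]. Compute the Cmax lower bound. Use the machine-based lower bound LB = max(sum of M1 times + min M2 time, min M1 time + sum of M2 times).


LB1 = sum(M1 times) + min(M2 times) = 31 + 5 = 36
LB2 = min(M1 times) + sum(M2 times) = 3 + 38 = 41
Lower bound = max(LB1, LB2) = max(36, 41) = 41

41


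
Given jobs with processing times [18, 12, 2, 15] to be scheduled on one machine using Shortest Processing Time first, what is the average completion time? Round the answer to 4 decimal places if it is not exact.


Sort jobs by processing time (SPT order): [2, 12, 15, 18]
Compute completion times sequentially:
  Job 1: processing = 2, completes at 2
  Job 2: processing = 12, completes at 14
  Job 3: processing = 15, completes at 29
  Job 4: processing = 18, completes at 47
Sum of completion times = 92
Average completion time = 92/4 = 23.0

23.0


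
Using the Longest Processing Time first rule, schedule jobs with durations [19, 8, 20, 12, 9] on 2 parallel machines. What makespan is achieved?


Sort jobs in decreasing order (LPT): [20, 19, 12, 9, 8]
Assign each job to the least loaded machine:
  Machine 1: jobs [20, 9, 8], load = 37
  Machine 2: jobs [19, 12], load = 31
Makespan = max load = 37

37


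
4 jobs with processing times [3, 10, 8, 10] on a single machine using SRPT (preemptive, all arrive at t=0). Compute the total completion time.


Since all jobs arrive at t=0, SRPT equals SPT ordering.
SPT order: [3, 8, 10, 10]
Completion times:
  Job 1: p=3, C=3
  Job 2: p=8, C=11
  Job 3: p=10, C=21
  Job 4: p=10, C=31
Total completion time = 3 + 11 + 21 + 31 = 66

66


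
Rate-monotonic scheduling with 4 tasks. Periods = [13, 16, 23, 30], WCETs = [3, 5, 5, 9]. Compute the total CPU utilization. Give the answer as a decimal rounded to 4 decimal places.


Compute individual utilizations (exact fractions):
  Task 1: C/T = 3/13 (approx. 0.2308)
  Task 2: C/T = 5/16 (approx. 0.3125)
  Task 3: C/T = 5/23 (approx. 0.2174)
  Task 4: C/T = 9/30 = 3/10 (approx. 0.3)
Total utilization U = 3/13 + 5/16 + 5/23 + 3/10 = 25371/23920
Rounded to 4 decimal places: U = 1.0607
RM (Liu & Layland) bound for 4 tasks = 0.756828; compare with U = 25371/23920 (approx. 1.060661)
U > 1, so the task set is not schedulable (processor overloaded).

1.0607


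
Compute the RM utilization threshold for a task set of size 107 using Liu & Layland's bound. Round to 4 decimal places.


Compute 2^(1/107) = 1.0064990387
Subtract 1: 1.0064990387 - 1 = 0.0064990387
Multiply by n: 107 * 0.0064990387 = 0.6953971409
Round to 4 dp: 0.6954

0.6954


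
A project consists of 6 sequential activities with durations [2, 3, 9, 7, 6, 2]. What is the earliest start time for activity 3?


Activity 3 starts after activities 1 through 2 complete.
Predecessor durations: [2, 3]
ES = 2 + 3 = 5

5


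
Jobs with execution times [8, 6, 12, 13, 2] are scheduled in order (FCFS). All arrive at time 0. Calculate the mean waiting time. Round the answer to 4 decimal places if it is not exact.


FCFS order (as given): [8, 6, 12, 13, 2]
Waiting times:
  Job 1: wait = 0
  Job 2: wait = 8
  Job 3: wait = 14
  Job 4: wait = 26
  Job 5: wait = 39
Sum of waiting times = 87
Average waiting time = 87/5 = 17.4

17.4


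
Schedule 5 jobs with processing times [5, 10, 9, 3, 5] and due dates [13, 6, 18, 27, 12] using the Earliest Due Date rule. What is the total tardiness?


Sort by due date (EDD order): [(10, 6), (5, 12), (5, 13), (9, 18), (3, 27)]
Compute completion times and tardiness:
  Job 1: p=10, d=6, C=10, tardiness=max(0,10-6)=4
  Job 2: p=5, d=12, C=15, tardiness=max(0,15-12)=3
  Job 3: p=5, d=13, C=20, tardiness=max(0,20-13)=7
  Job 4: p=9, d=18, C=29, tardiness=max(0,29-18)=11
  Job 5: p=3, d=27, C=32, tardiness=max(0,32-27)=5
Total tardiness = 30

30


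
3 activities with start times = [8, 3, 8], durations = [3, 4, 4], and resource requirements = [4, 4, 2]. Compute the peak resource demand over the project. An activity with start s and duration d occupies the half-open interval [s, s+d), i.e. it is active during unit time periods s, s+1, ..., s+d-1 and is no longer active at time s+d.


Each activity i is active on [start_i, start_i + duration_i).
Compute total resource usage per time slot:
  t=0: active resources = [], total = 0
  t=1: active resources = [], total = 0
  t=2: active resources = [], total = 0
  t=3: active resources = [4], total = 4
  t=4: active resources = [4], total = 4
  t=5: active resources = [4], total = 4
  t=6: active resources = [4], total = 4
  t=7: active resources = [], total = 0
  t=8: active resources = [4, 2], total = 6
  t=9: active resources = [4, 2], total = 6
  t=10: active resources = [4, 2], total = 6
  t=11: active resources = [2], total = 2
Peak resource demand = 6

6


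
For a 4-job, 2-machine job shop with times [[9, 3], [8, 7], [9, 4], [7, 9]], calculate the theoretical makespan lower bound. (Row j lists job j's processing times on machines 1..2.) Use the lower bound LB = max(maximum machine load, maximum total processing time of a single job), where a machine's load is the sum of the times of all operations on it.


Machine loads:
  Machine 1: 9 + 8 + 9 + 7 = 33
  Machine 2: 3 + 7 + 4 + 9 = 23
Max machine load = 33
Job totals:
  Job 1: 12
  Job 2: 15
  Job 3: 13
  Job 4: 16
Max job total = 16
Lower bound = max(33, 16) = 33

33


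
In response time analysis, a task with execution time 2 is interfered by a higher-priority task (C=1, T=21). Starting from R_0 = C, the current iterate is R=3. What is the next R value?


R_next = C + ceil(R_prev / T_hp) * C_hp
ceil(3 / 21) = ceil(0.1429) = 1
Interference = 1 * 1 = 1
R_next = 2 + 1 = 3
R_next = R_prev, so the iteration has converged (response time = 3).

3


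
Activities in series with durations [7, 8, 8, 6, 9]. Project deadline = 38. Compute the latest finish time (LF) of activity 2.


LF(activity 2) = deadline - sum of successor durations
Successors: activities 3 through 5 with durations [8, 6, 9]
Sum of successor durations = 23
LF = 38 - 23 = 15

15


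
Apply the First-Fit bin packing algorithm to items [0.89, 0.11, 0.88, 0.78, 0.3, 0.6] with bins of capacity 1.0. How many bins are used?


Place items sequentially using First-Fit:
  Item 0.89 -> new Bin 1
  Item 0.11 -> Bin 1 (now 1.0)
  Item 0.88 -> new Bin 2
  Item 0.78 -> new Bin 3
  Item 0.3 -> new Bin 4
  Item 0.6 -> Bin 4 (now 0.9)
Total bins used = 4

4


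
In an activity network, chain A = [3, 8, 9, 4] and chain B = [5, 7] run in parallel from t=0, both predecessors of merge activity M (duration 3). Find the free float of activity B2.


ES(B2) = sum of predecessors on chain B = 5
EF(B2) = ES + duration = 5 + 7 = 12
Successor of B2 is M. ES(M) = max(sum(A), sum(B)) = max(24, 12) = 24
Free float = ES(successor) - EF(current) = 24 - 12 = 12

12


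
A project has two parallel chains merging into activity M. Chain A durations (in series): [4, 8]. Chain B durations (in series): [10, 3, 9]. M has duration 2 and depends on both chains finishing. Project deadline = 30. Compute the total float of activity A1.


Forward pass: ES(A1) = sum of predecessors on chain A = 0
EF = ES + duration = 0 + 4 = 4
Backward pass: LF(M) = deadline = 30; LS(M) = 30 - 2 = 28
LF(A1) = LS(M) - sum(successors on chain A) = 28 - 8 = 20
LS = LF - duration = 20 - 4 = 16
Total float = LS - ES = 16 - 0 = 16

16


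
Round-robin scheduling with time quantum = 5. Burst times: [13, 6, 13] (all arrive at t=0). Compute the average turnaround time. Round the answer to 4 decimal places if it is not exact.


Time quantum = 5
Execution trace:
  J1 runs 5 units, time = 5
  J2 runs 5 units, time = 10
  J3 runs 5 units, time = 15
  J1 runs 5 units, time = 20
  J2 runs 1 units, time = 21
  J3 runs 5 units, time = 26
  J1 runs 3 units, time = 29
  J3 runs 3 units, time = 32
Finish times: [29, 21, 32]
Average turnaround = 82/3 = 27.3333

27.3333


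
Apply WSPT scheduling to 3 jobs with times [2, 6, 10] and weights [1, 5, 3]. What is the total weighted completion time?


Compute p/w ratios and sort ascending (WSPT): [(6, 5), (2, 1), (10, 3)]
Compute weighted completion times:
  Job (p=6,w=5): C=6, w*C=5*6=30
  Job (p=2,w=1): C=8, w*C=1*8=8
  Job (p=10,w=3): C=18, w*C=3*18=54
Total weighted completion time = 92

92


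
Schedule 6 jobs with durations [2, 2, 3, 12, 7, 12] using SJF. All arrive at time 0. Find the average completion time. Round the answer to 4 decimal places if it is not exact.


SJF order (ascending): [2, 2, 3, 7, 12, 12]
Completion times:
  Job 1: burst=2, C=2
  Job 2: burst=2, C=4
  Job 3: burst=3, C=7
  Job 4: burst=7, C=14
  Job 5: burst=12, C=26
  Job 6: burst=12, C=38
Average completion = 91/6 = 15.1667

15.1667


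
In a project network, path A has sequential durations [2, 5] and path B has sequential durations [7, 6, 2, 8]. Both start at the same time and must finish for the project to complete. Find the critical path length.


Path A total = 2 + 5 = 7
Path B total = 7 + 6 + 2 + 8 = 23
Critical path = longest path = max(7, 23) = 23

23


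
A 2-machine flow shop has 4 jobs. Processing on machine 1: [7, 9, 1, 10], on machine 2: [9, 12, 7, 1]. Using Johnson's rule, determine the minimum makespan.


Apply Johnson's rule:
  Group 1 (a <= b): [(3, 1, 7), (1, 7, 9), (2, 9, 12)]
  Group 2 (a > b): [(4, 10, 1)]
Optimal job order: [3, 1, 2, 4]
Schedule:
  Job 3: M1 done at 1, M2 done at 8
  Job 1: M1 done at 8, M2 done at 17
  Job 2: M1 done at 17, M2 done at 29
  Job 4: M1 done at 27, M2 done at 30
Makespan = 30

30


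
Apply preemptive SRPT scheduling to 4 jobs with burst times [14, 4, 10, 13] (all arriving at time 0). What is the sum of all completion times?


Since all jobs arrive at t=0, SRPT equals SPT ordering.
SPT order: [4, 10, 13, 14]
Completion times:
  Job 1: p=4, C=4
  Job 2: p=10, C=14
  Job 3: p=13, C=27
  Job 4: p=14, C=41
Total completion time = 4 + 14 + 27 + 41 = 86

86


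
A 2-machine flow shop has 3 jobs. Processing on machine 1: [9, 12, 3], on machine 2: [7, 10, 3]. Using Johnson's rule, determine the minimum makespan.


Apply Johnson's rule:
  Group 1 (a <= b): [(3, 3, 3)]
  Group 2 (a > b): [(2, 12, 10), (1, 9, 7)]
Optimal job order: [3, 2, 1]
Schedule:
  Job 3: M1 done at 3, M2 done at 6
  Job 2: M1 done at 15, M2 done at 25
  Job 1: M1 done at 24, M2 done at 32
Makespan = 32

32


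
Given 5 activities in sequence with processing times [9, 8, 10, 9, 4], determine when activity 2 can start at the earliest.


Activity 2 starts after activities 1 through 1 complete.
Predecessor durations: [9]
ES = 9 = 9

9


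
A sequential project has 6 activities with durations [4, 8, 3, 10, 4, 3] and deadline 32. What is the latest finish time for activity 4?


LF(activity 4) = deadline - sum of successor durations
Successors: activities 5 through 6 with durations [4, 3]
Sum of successor durations = 7
LF = 32 - 7 = 25

25


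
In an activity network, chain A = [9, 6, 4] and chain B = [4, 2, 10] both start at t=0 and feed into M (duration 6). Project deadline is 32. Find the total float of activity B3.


Forward pass: ES(B3) = sum of predecessors on chain B = 6
EF = ES + duration = 6 + 10 = 16
Backward pass: LF(M) = deadline = 32; LS(M) = 32 - 6 = 26
LF(B3) = LS(M) - sum(successors on chain B) = 26 - 0 = 26
LS = LF - duration = 26 - 10 = 16
Total float = LS - ES = 16 - 6 = 10

10


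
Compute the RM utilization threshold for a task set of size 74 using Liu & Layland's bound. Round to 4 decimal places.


Compute 2^(1/74) = 1.0094108601
Subtract 1: 1.0094108601 - 1 = 0.0094108601
Multiply by n: 74 * 0.0094108601 = 0.6964036474
Round to 4 dp: 0.6964

0.6964


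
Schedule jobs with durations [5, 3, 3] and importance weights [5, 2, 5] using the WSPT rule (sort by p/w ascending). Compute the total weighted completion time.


Compute p/w ratios and sort ascending (WSPT): [(3, 5), (5, 5), (3, 2)]
Compute weighted completion times:
  Job (p=3,w=5): C=3, w*C=5*3=15
  Job (p=5,w=5): C=8, w*C=5*8=40
  Job (p=3,w=2): C=11, w*C=2*11=22
Total weighted completion time = 77

77


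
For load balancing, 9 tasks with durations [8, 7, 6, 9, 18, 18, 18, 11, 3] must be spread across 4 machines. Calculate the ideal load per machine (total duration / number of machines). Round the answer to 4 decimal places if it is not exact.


Total processing time = 8 + 7 + 6 + 9 + 18 + 18 + 18 + 11 + 3 = 98
Number of machines = 4
Ideal balanced load = 98 / 4 = 24.5

24.5


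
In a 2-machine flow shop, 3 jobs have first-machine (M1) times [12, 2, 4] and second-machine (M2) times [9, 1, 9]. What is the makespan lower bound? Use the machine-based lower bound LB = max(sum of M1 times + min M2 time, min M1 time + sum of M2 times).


LB1 = sum(M1 times) + min(M2 times) = 18 + 1 = 19
LB2 = min(M1 times) + sum(M2 times) = 2 + 19 = 21
Lower bound = max(LB1, LB2) = max(19, 21) = 21

21


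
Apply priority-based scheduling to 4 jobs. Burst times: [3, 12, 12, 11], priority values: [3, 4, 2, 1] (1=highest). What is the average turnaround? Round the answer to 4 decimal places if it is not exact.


Sort by priority (ascending = highest first):
Order: [(1, 11), (2, 12), (3, 3), (4, 12)]
Completion times:
  Priority 1, burst=11, C=11
  Priority 2, burst=12, C=23
  Priority 3, burst=3, C=26
  Priority 4, burst=12, C=38
Average turnaround = 98/4 = 24.5

24.5


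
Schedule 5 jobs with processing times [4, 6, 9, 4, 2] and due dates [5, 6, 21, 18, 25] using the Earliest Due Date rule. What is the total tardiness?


Sort by due date (EDD order): [(4, 5), (6, 6), (4, 18), (9, 21), (2, 25)]
Compute completion times and tardiness:
  Job 1: p=4, d=5, C=4, tardiness=max(0,4-5)=0
  Job 2: p=6, d=6, C=10, tardiness=max(0,10-6)=4
  Job 3: p=4, d=18, C=14, tardiness=max(0,14-18)=0
  Job 4: p=9, d=21, C=23, tardiness=max(0,23-21)=2
  Job 5: p=2, d=25, C=25, tardiness=max(0,25-25)=0
Total tardiness = 6

6


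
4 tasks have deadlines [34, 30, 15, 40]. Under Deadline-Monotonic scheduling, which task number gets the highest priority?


Sort tasks by relative deadline (ascending):
  Task 3: deadline = 15
  Task 2: deadline = 30
  Task 1: deadline = 34
  Task 4: deadline = 40
Priority order (highest first): [3, 2, 1, 4]
Highest priority task = 3

3


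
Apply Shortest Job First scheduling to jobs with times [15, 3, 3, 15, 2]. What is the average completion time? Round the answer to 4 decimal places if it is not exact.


SJF order (ascending): [2, 3, 3, 15, 15]
Completion times:
  Job 1: burst=2, C=2
  Job 2: burst=3, C=5
  Job 3: burst=3, C=8
  Job 4: burst=15, C=23
  Job 5: burst=15, C=38
Average completion = 76/5 = 15.2

15.2


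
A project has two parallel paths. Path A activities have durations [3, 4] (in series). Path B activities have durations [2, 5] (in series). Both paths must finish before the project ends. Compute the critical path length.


Path A total = 3 + 4 = 7
Path B total = 2 + 5 = 7
Critical path = longest path = max(7, 7) = 7

7


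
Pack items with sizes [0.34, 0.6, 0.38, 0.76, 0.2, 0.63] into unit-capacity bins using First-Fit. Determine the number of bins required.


Place items sequentially using First-Fit:
  Item 0.34 -> new Bin 1
  Item 0.6 -> Bin 1 (now 0.94)
  Item 0.38 -> new Bin 2
  Item 0.76 -> new Bin 3
  Item 0.2 -> Bin 2 (now 0.58)
  Item 0.63 -> new Bin 4
Total bins used = 4

4


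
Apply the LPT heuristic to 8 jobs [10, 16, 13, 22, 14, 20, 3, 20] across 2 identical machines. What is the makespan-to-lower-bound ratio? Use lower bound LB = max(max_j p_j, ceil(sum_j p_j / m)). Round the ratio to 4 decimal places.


LPT order: [22, 20, 20, 16, 14, 13, 10, 3]
Machine loads after assignment: [62, 56]
LPT makespan = 62
Lower bound = max(max_job, ceil(total/2)) = max(22, 59) = 59
Ratio = 62 / 59 = 1.0508

1.0508


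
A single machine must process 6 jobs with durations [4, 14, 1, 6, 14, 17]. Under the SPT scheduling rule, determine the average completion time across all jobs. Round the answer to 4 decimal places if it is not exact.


Sort jobs by processing time (SPT order): [1, 4, 6, 14, 14, 17]
Compute completion times sequentially:
  Job 1: processing = 1, completes at 1
  Job 2: processing = 4, completes at 5
  Job 3: processing = 6, completes at 11
  Job 4: processing = 14, completes at 25
  Job 5: processing = 14, completes at 39
  Job 6: processing = 17, completes at 56
Sum of completion times = 137
Average completion time = 137/6 = 22.8333

22.8333


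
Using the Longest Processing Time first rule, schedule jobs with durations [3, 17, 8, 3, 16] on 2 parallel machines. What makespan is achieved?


Sort jobs in decreasing order (LPT): [17, 16, 8, 3, 3]
Assign each job to the least loaded machine:
  Machine 1: jobs [17, 3, 3], load = 23
  Machine 2: jobs [16, 8], load = 24
Makespan = max load = 24

24


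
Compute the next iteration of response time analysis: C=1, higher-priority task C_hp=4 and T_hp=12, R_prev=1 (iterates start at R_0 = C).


R_next = C + ceil(R_prev / T_hp) * C_hp
ceil(1 / 12) = ceil(0.0833) = 1
Interference = 1 * 4 = 4
R_next = 1 + 4 = 5

5


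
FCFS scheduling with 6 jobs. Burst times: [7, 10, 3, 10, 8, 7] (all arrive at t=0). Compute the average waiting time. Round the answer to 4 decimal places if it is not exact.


FCFS order (as given): [7, 10, 3, 10, 8, 7]
Waiting times:
  Job 1: wait = 0
  Job 2: wait = 7
  Job 3: wait = 17
  Job 4: wait = 20
  Job 5: wait = 30
  Job 6: wait = 38
Sum of waiting times = 112
Average waiting time = 112/6 = 18.6667

18.6667


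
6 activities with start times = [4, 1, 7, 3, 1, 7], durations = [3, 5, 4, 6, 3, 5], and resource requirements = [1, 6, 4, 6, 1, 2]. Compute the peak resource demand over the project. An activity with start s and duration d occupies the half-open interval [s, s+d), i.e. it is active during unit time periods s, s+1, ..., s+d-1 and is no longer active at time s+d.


Each activity i is active on [start_i, start_i + duration_i).
Compute total resource usage per time slot:
  t=0: active resources = [], total = 0
  t=1: active resources = [6, 1], total = 7
  t=2: active resources = [6, 1], total = 7
  t=3: active resources = [6, 6, 1], total = 13
  t=4: active resources = [1, 6, 6], total = 13
  t=5: active resources = [1, 6, 6], total = 13
  t=6: active resources = [1, 6], total = 7
  t=7: active resources = [4, 6, 2], total = 12
  t=8: active resources = [4, 6, 2], total = 12
  t=9: active resources = [4, 2], total = 6
  t=10: active resources = [4, 2], total = 6
  t=11: active resources = [2], total = 2
Peak resource demand = 13

13


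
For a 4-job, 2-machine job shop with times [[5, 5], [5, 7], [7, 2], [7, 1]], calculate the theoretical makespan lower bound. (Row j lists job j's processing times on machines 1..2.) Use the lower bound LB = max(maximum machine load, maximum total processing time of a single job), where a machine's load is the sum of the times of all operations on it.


Machine loads:
  Machine 1: 5 + 5 + 7 + 7 = 24
  Machine 2: 5 + 7 + 2 + 1 = 15
Max machine load = 24
Job totals:
  Job 1: 10
  Job 2: 12
  Job 3: 9
  Job 4: 8
Max job total = 12
Lower bound = max(24, 12) = 24

24


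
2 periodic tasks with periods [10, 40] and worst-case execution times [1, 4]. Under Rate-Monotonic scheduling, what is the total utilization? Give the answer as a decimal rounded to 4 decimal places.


Compute individual utilizations (exact fractions):
  Task 1: C/T = 1/10 (approx. 0.1)
  Task 2: C/T = 4/40 = 1/10 (approx. 0.1)
Total utilization U = 1/10 + 1/10 = 1/5
Rounded to 4 decimal places: U = 0.2000
RM (Liu & Layland) bound for 2 tasks = 0.828427; compare with U = 1/5 (approx. 0.200000)
U <= bound, so schedulable by RM sufficient condition.

0.2000


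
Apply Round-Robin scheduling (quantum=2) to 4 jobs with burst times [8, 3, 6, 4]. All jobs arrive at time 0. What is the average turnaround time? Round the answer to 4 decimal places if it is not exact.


Time quantum = 2
Execution trace:
  J1 runs 2 units, time = 2
  J2 runs 2 units, time = 4
  J3 runs 2 units, time = 6
  J4 runs 2 units, time = 8
  J1 runs 2 units, time = 10
  J2 runs 1 units, time = 11
  J3 runs 2 units, time = 13
  J4 runs 2 units, time = 15
  J1 runs 2 units, time = 17
  J3 runs 2 units, time = 19
  J1 runs 2 units, time = 21
Finish times: [21, 11, 19, 15]
Average turnaround = 66/4 = 16.5

16.5


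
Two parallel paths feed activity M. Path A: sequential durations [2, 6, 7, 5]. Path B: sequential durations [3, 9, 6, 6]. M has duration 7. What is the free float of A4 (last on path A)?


ES(A4) = sum of predecessors on chain A = 15
EF(A4) = ES + duration = 15 + 5 = 20
Successor of A4 is M. ES(M) = max(sum(A), sum(B)) = max(20, 24) = 24
Free float = ES(successor) - EF(current) = 24 - 20 = 4

4


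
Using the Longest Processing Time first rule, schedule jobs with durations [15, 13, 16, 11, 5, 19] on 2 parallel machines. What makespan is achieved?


Sort jobs in decreasing order (LPT): [19, 16, 15, 13, 11, 5]
Assign each job to the least loaded machine:
  Machine 1: jobs [19, 13, 5], load = 37
  Machine 2: jobs [16, 15, 11], load = 42
Makespan = max load = 42

42


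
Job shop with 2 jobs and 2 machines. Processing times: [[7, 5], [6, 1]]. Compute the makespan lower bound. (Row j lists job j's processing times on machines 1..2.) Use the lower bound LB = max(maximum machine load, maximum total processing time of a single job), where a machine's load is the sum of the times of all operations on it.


Machine loads:
  Machine 1: 7 + 6 = 13
  Machine 2: 5 + 1 = 6
Max machine load = 13
Job totals:
  Job 1: 12
  Job 2: 7
Max job total = 12
Lower bound = max(13, 12) = 13

13


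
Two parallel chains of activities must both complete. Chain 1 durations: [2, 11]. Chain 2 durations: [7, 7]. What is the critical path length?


Path A total = 2 + 11 = 13
Path B total = 7 + 7 = 14
Critical path = longest path = max(13, 14) = 14

14


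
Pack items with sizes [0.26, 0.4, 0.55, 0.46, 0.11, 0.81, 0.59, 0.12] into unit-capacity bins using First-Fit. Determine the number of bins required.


Place items sequentially using First-Fit:
  Item 0.26 -> new Bin 1
  Item 0.4 -> Bin 1 (now 0.66)
  Item 0.55 -> new Bin 2
  Item 0.46 -> new Bin 3
  Item 0.11 -> Bin 1 (now 0.77)
  Item 0.81 -> new Bin 4
  Item 0.59 -> new Bin 5
  Item 0.12 -> Bin 1 (now 0.89)
Total bins used = 5

5


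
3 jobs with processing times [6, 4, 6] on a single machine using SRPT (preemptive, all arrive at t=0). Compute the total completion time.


Since all jobs arrive at t=0, SRPT equals SPT ordering.
SPT order: [4, 6, 6]
Completion times:
  Job 1: p=4, C=4
  Job 2: p=6, C=10
  Job 3: p=6, C=16
Total completion time = 4 + 10 + 16 = 30

30


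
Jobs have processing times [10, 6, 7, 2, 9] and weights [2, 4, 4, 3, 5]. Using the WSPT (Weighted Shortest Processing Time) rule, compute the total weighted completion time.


Compute p/w ratios and sort ascending (WSPT): [(2, 3), (6, 4), (7, 4), (9, 5), (10, 2)]
Compute weighted completion times:
  Job (p=2,w=3): C=2, w*C=3*2=6
  Job (p=6,w=4): C=8, w*C=4*8=32
  Job (p=7,w=4): C=15, w*C=4*15=60
  Job (p=9,w=5): C=24, w*C=5*24=120
  Job (p=10,w=2): C=34, w*C=2*34=68
Total weighted completion time = 286

286


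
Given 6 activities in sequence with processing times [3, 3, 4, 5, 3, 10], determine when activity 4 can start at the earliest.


Activity 4 starts after activities 1 through 3 complete.
Predecessor durations: [3, 3, 4]
ES = 3 + 3 + 4 = 10

10


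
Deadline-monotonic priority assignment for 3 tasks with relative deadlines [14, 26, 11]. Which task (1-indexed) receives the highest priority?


Sort tasks by relative deadline (ascending):
  Task 3: deadline = 11
  Task 1: deadline = 14
  Task 2: deadline = 26
Priority order (highest first): [3, 1, 2]
Highest priority task = 3

3


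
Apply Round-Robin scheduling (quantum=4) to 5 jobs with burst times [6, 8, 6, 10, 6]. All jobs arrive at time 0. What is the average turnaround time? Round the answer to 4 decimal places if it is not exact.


Time quantum = 4
Execution trace:
  J1 runs 4 units, time = 4
  J2 runs 4 units, time = 8
  J3 runs 4 units, time = 12
  J4 runs 4 units, time = 16
  J5 runs 4 units, time = 20
  J1 runs 2 units, time = 22
  J2 runs 4 units, time = 26
  J3 runs 2 units, time = 28
  J4 runs 4 units, time = 32
  J5 runs 2 units, time = 34
  J4 runs 2 units, time = 36
Finish times: [22, 26, 28, 36, 34]
Average turnaround = 146/5 = 29.2

29.2


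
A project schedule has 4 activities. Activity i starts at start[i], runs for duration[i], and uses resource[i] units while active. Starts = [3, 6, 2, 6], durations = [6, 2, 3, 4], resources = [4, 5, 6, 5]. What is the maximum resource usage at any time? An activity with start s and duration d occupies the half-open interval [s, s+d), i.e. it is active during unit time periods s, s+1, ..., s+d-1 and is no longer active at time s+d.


Each activity i is active on [start_i, start_i + duration_i).
Compute total resource usage per time slot:
  t=0: active resources = [], total = 0
  t=1: active resources = [], total = 0
  t=2: active resources = [6], total = 6
  t=3: active resources = [4, 6], total = 10
  t=4: active resources = [4, 6], total = 10
  t=5: active resources = [4], total = 4
  t=6: active resources = [4, 5, 5], total = 14
  t=7: active resources = [4, 5, 5], total = 14
  t=8: active resources = [4, 5], total = 9
  t=9: active resources = [5], total = 5
Peak resource demand = 14

14


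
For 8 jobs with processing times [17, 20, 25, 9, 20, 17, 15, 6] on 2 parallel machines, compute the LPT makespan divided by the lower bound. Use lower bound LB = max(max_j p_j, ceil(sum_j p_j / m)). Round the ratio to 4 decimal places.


LPT order: [25, 20, 20, 17, 17, 15, 9, 6]
Machine loads after assignment: [66, 63]
LPT makespan = 66
Lower bound = max(max_job, ceil(total/2)) = max(25, 65) = 65
Ratio = 66 / 65 = 1.0154

1.0154


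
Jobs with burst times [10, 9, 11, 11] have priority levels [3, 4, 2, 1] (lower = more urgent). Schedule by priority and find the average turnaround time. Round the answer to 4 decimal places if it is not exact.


Sort by priority (ascending = highest first):
Order: [(1, 11), (2, 11), (3, 10), (4, 9)]
Completion times:
  Priority 1, burst=11, C=11
  Priority 2, burst=11, C=22
  Priority 3, burst=10, C=32
  Priority 4, burst=9, C=41
Average turnaround = 106/4 = 26.5

26.5


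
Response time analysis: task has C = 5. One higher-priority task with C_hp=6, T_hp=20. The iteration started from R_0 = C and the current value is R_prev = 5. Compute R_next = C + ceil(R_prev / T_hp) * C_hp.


R_next = C + ceil(R_prev / T_hp) * C_hp
ceil(5 / 20) = ceil(0.25) = 1
Interference = 1 * 6 = 6
R_next = 5 + 6 = 11

11


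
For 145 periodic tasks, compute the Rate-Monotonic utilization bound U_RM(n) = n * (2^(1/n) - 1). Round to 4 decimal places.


Compute 2^(1/145) = 1.0047917694
Subtract 1: 1.0047917694 - 1 = 0.0047917694
Multiply by n: 145 * 0.0047917694 = 0.6948065630
Round to 4 dp: 0.6948

0.6948


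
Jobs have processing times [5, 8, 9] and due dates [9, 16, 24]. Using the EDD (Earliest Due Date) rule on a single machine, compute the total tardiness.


Sort by due date (EDD order): [(5, 9), (8, 16), (9, 24)]
Compute completion times and tardiness:
  Job 1: p=5, d=9, C=5, tardiness=max(0,5-9)=0
  Job 2: p=8, d=16, C=13, tardiness=max(0,13-16)=0
  Job 3: p=9, d=24, C=22, tardiness=max(0,22-24)=0
Total tardiness = 0

0


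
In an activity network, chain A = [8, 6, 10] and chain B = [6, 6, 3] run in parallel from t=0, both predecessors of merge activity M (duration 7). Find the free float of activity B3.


ES(B3) = sum of predecessors on chain B = 12
EF(B3) = ES + duration = 12 + 3 = 15
Successor of B3 is M. ES(M) = max(sum(A), sum(B)) = max(24, 15) = 24
Free float = ES(successor) - EF(current) = 24 - 15 = 9

9


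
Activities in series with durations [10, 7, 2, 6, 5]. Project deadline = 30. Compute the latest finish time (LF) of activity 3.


LF(activity 3) = deadline - sum of successor durations
Successors: activities 4 through 5 with durations [6, 5]
Sum of successor durations = 11
LF = 30 - 11 = 19

19


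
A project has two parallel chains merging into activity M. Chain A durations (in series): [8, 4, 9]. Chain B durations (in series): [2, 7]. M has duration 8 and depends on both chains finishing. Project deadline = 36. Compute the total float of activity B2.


Forward pass: ES(B2) = sum of predecessors on chain B = 2
EF = ES + duration = 2 + 7 = 9
Backward pass: LF(M) = deadline = 36; LS(M) = 36 - 8 = 28
LF(B2) = LS(M) - sum(successors on chain B) = 28 - 0 = 28
LS = LF - duration = 28 - 7 = 21
Total float = LS - ES = 21 - 2 = 19

19


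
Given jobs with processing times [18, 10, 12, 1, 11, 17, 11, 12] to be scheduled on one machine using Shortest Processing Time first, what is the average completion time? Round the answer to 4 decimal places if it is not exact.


Sort jobs by processing time (SPT order): [1, 10, 11, 11, 12, 12, 17, 18]
Compute completion times sequentially:
  Job 1: processing = 1, completes at 1
  Job 2: processing = 10, completes at 11
  Job 3: processing = 11, completes at 22
  Job 4: processing = 11, completes at 33
  Job 5: processing = 12, completes at 45
  Job 6: processing = 12, completes at 57
  Job 7: processing = 17, completes at 74
  Job 8: processing = 18, completes at 92
Sum of completion times = 335
Average completion time = 335/8 = 41.875

41.875


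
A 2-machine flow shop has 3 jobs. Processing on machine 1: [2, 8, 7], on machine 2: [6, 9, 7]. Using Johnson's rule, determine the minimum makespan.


Apply Johnson's rule:
  Group 1 (a <= b): [(1, 2, 6), (3, 7, 7), (2, 8, 9)]
  Group 2 (a > b): []
Optimal job order: [1, 3, 2]
Schedule:
  Job 1: M1 done at 2, M2 done at 8
  Job 3: M1 done at 9, M2 done at 16
  Job 2: M1 done at 17, M2 done at 26
Makespan = 26

26


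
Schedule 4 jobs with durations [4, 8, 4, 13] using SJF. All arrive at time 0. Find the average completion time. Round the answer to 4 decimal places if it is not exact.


SJF order (ascending): [4, 4, 8, 13]
Completion times:
  Job 1: burst=4, C=4
  Job 2: burst=4, C=8
  Job 3: burst=8, C=16
  Job 4: burst=13, C=29
Average completion = 57/4 = 14.25

14.25


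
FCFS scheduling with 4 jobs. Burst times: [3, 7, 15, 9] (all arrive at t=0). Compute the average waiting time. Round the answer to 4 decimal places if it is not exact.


FCFS order (as given): [3, 7, 15, 9]
Waiting times:
  Job 1: wait = 0
  Job 2: wait = 3
  Job 3: wait = 10
  Job 4: wait = 25
Sum of waiting times = 38
Average waiting time = 38/4 = 9.5

9.5


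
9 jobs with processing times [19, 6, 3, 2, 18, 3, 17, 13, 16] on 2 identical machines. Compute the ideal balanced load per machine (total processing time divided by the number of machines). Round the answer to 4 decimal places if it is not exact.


Total processing time = 19 + 6 + 3 + 2 + 18 + 3 + 17 + 13 + 16 = 97
Number of machines = 2
Ideal balanced load = 97 / 2 = 48.5

48.5


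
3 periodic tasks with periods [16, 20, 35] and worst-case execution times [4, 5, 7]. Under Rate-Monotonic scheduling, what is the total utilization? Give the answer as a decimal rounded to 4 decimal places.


Compute individual utilizations (exact fractions):
  Task 1: C/T = 4/16 = 1/4 (approx. 0.25)
  Task 2: C/T = 5/20 = 1/4 (approx. 0.25)
  Task 3: C/T = 7/35 = 1/5 (approx. 0.2)
Total utilization U = 1/4 + 1/4 + 1/5 = 7/10
Rounded to 4 decimal places: U = 0.7000
RM (Liu & Layland) bound for 3 tasks = 0.779763; compare with U = 7/10 (approx. 0.700000)
U <= bound, so schedulable by RM sufficient condition.

0.7000


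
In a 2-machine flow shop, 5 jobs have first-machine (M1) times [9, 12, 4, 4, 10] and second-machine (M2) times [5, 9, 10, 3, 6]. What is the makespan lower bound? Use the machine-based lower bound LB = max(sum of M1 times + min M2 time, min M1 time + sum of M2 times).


LB1 = sum(M1 times) + min(M2 times) = 39 + 3 = 42
LB2 = min(M1 times) + sum(M2 times) = 4 + 33 = 37
Lower bound = max(LB1, LB2) = max(42, 37) = 42

42


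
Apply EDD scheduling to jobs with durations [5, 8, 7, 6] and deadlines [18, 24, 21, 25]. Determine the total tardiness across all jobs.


Sort by due date (EDD order): [(5, 18), (7, 21), (8, 24), (6, 25)]
Compute completion times and tardiness:
  Job 1: p=5, d=18, C=5, tardiness=max(0,5-18)=0
  Job 2: p=7, d=21, C=12, tardiness=max(0,12-21)=0
  Job 3: p=8, d=24, C=20, tardiness=max(0,20-24)=0
  Job 4: p=6, d=25, C=26, tardiness=max(0,26-25)=1
Total tardiness = 1

1


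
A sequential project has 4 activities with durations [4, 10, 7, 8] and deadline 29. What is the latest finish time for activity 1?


LF(activity 1) = deadline - sum of successor durations
Successors: activities 2 through 4 with durations [10, 7, 8]
Sum of successor durations = 25
LF = 29 - 25 = 4

4


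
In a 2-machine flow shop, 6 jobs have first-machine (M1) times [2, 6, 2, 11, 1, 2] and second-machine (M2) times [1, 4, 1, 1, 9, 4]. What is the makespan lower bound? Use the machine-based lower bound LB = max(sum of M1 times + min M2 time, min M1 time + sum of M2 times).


LB1 = sum(M1 times) + min(M2 times) = 24 + 1 = 25
LB2 = min(M1 times) + sum(M2 times) = 1 + 20 = 21
Lower bound = max(LB1, LB2) = max(25, 21) = 25

25


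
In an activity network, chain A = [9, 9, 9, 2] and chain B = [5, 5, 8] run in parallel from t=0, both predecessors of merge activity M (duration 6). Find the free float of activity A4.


ES(A4) = sum of predecessors on chain A = 27
EF(A4) = ES + duration = 27 + 2 = 29
Successor of A4 is M. ES(M) = max(sum(A), sum(B)) = max(29, 18) = 29
Free float = ES(successor) - EF(current) = 29 - 29 = 0

0


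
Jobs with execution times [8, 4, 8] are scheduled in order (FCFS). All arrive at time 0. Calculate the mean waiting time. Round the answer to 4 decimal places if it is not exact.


FCFS order (as given): [8, 4, 8]
Waiting times:
  Job 1: wait = 0
  Job 2: wait = 8
  Job 3: wait = 12
Sum of waiting times = 20
Average waiting time = 20/3 = 6.6667

6.6667


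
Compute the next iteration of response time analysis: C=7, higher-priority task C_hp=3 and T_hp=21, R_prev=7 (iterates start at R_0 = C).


R_next = C + ceil(R_prev / T_hp) * C_hp
ceil(7 / 21) = ceil(0.3333) = 1
Interference = 1 * 3 = 3
R_next = 7 + 3 = 10

10


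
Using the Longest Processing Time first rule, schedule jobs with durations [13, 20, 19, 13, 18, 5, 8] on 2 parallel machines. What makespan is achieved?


Sort jobs in decreasing order (LPT): [20, 19, 18, 13, 13, 8, 5]
Assign each job to the least loaded machine:
  Machine 1: jobs [20, 13, 13], load = 46
  Machine 2: jobs [19, 18, 8, 5], load = 50
Makespan = max load = 50

50


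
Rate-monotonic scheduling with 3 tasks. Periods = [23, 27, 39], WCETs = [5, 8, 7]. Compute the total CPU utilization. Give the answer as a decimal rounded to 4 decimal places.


Compute individual utilizations (exact fractions):
  Task 1: C/T = 5/23 (approx. 0.2174)
  Task 2: C/T = 8/27 (approx. 0.2963)
  Task 3: C/T = 7/39 (approx. 0.1795)
Total utilization U = 5/23 + 8/27 + 7/39 = 5596/8073
Rounded to 4 decimal places: U = 0.6932
RM (Liu & Layland) bound for 3 tasks = 0.779763; compare with U = 5596/8073 (approx. 0.693175)
U <= bound, so schedulable by RM sufficient condition.

0.6932
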